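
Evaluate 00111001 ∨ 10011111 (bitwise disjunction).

OR: 1 when either bit is 1
  00111001
| 10011111
----------
  10111111
Decimal: 57 | 159 = 191



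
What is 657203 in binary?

Using repeated division by 2:
657203 ÷ 2 = 328601 remainder 1
328601 ÷ 2 = 164300 remainder 1
164300 ÷ 2 = 82150 remainder 0
82150 ÷ 2 = 41075 remainder 0
41075 ÷ 2 = 20537 remainder 1
20537 ÷ 2 = 10268 remainder 1
10268 ÷ 2 = 5134 remainder 0
5134 ÷ 2 = 2567 remainder 0
2567 ÷ 2 = 1283 remainder 1
1283 ÷ 2 = 641 remainder 1
641 ÷ 2 = 320 remainder 1
320 ÷ 2 = 160 remainder 0
160 ÷ 2 = 80 remainder 0
80 ÷ 2 = 40 remainder 0
40 ÷ 2 = 20 remainder 0
20 ÷ 2 = 10 remainder 0
10 ÷ 2 = 5 remainder 0
5 ÷ 2 = 2 remainder 1
2 ÷ 2 = 1 remainder 0
1 ÷ 2 = 0 remainder 1
Reading remainders bottom to top: 10100000011100110011



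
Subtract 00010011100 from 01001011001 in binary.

Method 1 - Direct subtraction (column by column from the right: bit − bit − borrow-in; if negative, add 2 and borrow 1 from the next column):
borrow: 01101111000
        01001011001
-       00010011100
-------------------
        00110111101

Method 2 - Add two's complement:
Two's complement of 00010011100: invert → 11101100011, add 1 → 11101100100
  01001011001
+ 11101100100
-------------
 100110111101  (end carry out of the top bit = 1)
Discarding the end carry: 00110111101
Decimal check:
  01001011001 = 512 + 64 + 16 + 8 + 1 = 601
  00010011100 = 128 + 16 + 8 + 4 = 156
  601 - 156 = 445, and 00110111101 = 256 + 128 + 32 + 16 + 8 + 4 + 1 = 445 ✓



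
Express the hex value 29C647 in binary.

Convert each hex digit to 4 bits:
  2 = 0010
  9 = 1001
  C = 1100
  6 = 0110
  4 = 0100
  7 = 0111
Concatenate: 001010011100011001000111



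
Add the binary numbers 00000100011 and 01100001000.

Add column by column from the right: bit + bit + carry-in; write the sum mod 2, carry 1 when the sum is 2 or 3.
carry:  00000000000
        00000100011
+       01100001000
-------------------
       001100101011
(the carry out of the leftmost column, 0, becomes the leading bit)
Decimal check:
  00000100011 = 32 + 2 + 1 = 35
  01100001000 = 512 + 256 + 8 = 776
  35 + 776 = 811, and 001100101011 = 512 + 256 + 32 + 8 + 2 + 1 = 811 ✓



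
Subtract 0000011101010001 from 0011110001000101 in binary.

Method 1 - Direct subtraction (column by column from the right: bit − bit − borrow-in; if negative, add 2 and borrow 1 from the next column):
borrow: 0000111111100000
        0011110001000101
-       0000011101010001
------------------------
        0011010011110100

Method 2 - Add two's complement:
Two's complement of 0000011101010001: invert → 1111100010101110, add 1 → 1111100010101111
  0011110001000101
+ 1111100010101111
------------------
 10011010011110100  (end carry out of the top bit = 1)
Discarding the end carry: 0011010011110100
Decimal check:
  0011110001000101 = 8192 + 4096 + 2048 + 1024 + 64 + 4 + 1 = 15429
  0000011101010001 = 1024 + 512 + 256 + 64 + 16 + 1 = 1873
  15429 - 1873 = 13556, and 0011010011110100 = 8192 + 4096 + 1024 + 128 + 64 + 32 + 16 + 4 = 13556 ✓



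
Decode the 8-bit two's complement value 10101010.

Binary: 10101010
Sign bit: 1 (negative)
Invert: 01010101
Add 1:  01010110
Magnitude: 01010110 = 64 + 16 + 4 + 2 = 86
Value: -86



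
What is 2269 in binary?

Using repeated division by 2:
2269 ÷ 2 = 1134 remainder 1
1134 ÷ 2 = 567 remainder 0
567 ÷ 2 = 283 remainder 1
283 ÷ 2 = 141 remainder 1
141 ÷ 2 = 70 remainder 1
70 ÷ 2 = 35 remainder 0
35 ÷ 2 = 17 remainder 1
17 ÷ 2 = 8 remainder 1
8 ÷ 2 = 4 remainder 0
4 ÷ 2 = 2 remainder 0
2 ÷ 2 = 1 remainder 0
1 ÷ 2 = 0 remainder 1
Reading remainders bottom to top: 100011011101



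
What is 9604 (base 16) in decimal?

Expand by place value (powers of 16):
9604 = 9 × 16^3 + 6 × 16^2 + 0 × 16^1 + 4 × 16^0
= 9 × 4096 + 6 × 256 + 0 × 16 + 4 × 1
= 36864 + 1536 + 0 + 4
= 38404



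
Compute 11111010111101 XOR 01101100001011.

XOR: 1 when bits differ
  11111010111101
^ 01101100001011
----------------
  10010110110110
Decimal: 16061 ^ 6923 = 9654



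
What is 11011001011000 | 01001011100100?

OR: 1 when either bit is 1
  11011001011000
| 01001011100100
----------------
  11011011111100
Decimal: 13912 | 4836 = 14076



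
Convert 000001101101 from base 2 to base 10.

Sum of powers of 2 for each 1-bit:
2^0 + 2^2 + 2^3 + 2^5 + 2^6
= 1 + 4 + 8 + 32 + 64
= 109



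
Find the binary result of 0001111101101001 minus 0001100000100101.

Method 1 - Direct subtraction (column by column from the right: bit − bit − borrow-in; if negative, add 2 and borrow 1 from the next column):
borrow: 0000000000001000
        0001111101101001
-       0001100000100101
------------------------
        0000011101000100

Method 2 - Add two's complement:
Two's complement of 0001100000100101: invert → 1110011111011010, add 1 → 1110011111011011
  0001111101101001
+ 1110011111011011
------------------
 10000011101000100  (end carry out of the top bit = 1)
Discarding the end carry: 0000011101000100
Decimal check:
  0001111101101001 = 4096 + 2048 + 1024 + 512 + 256 + 64 + 32 + 8 + 1 = 8041
  0001100000100101 = 4096 + 2048 + 32 + 4 + 1 = 6181
  8041 - 6181 = 1860, and 0000011101000100 = 1024 + 512 + 256 + 64 + 4 = 1860 ✓



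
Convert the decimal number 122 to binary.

Using repeated division by 2:
122 ÷ 2 = 61 remainder 0
61 ÷ 2 = 30 remainder 1
30 ÷ 2 = 15 remainder 0
15 ÷ 2 = 7 remainder 1
7 ÷ 2 = 3 remainder 1
3 ÷ 2 = 1 remainder 1
1 ÷ 2 = 0 remainder 1
Reading remainders bottom to top: 1111010



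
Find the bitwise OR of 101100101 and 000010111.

OR: 1 when either bit is 1
  101100101
| 000010111
-----------
  101110111
Decimal: 357 | 23 = 375



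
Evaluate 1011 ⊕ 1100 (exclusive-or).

XOR: 1 when bits differ
  1011
^ 1100
------
  0111
Decimal: 11 ^ 12 = 7



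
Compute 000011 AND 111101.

AND: 1 only when both bits are 1
  000011
& 111101
--------
  000001
Decimal: 3 & 61 = 1



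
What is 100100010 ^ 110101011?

XOR: 1 when bits differ
  100100010
^ 110101011
-----------
  010001001
Decimal: 290 ^ 427 = 137



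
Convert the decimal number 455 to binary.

Using repeated division by 2:
455 ÷ 2 = 227 remainder 1
227 ÷ 2 = 113 remainder 1
113 ÷ 2 = 56 remainder 1
56 ÷ 2 = 28 remainder 0
28 ÷ 2 = 14 remainder 0
14 ÷ 2 = 7 remainder 0
7 ÷ 2 = 3 remainder 1
3 ÷ 2 = 1 remainder 1
1 ÷ 2 = 0 remainder 1
Reading remainders bottom to top: 111000111



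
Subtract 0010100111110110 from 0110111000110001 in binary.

Method 1 - Direct subtraction (column by column from the right: bit − bit − borrow-in; if negative, add 2 and borrow 1 from the next column):
borrow: 0000001111111100
        0110111000110001
-       0010100111110110
------------------------
        0100010000111011

Method 2 - Add two's complement:
Two's complement of 0010100111110110: invert → 1101011000001001, add 1 → 1101011000001010
  0110111000110001
+ 1101011000001010
------------------
 10100010000111011  (end carry out of the top bit = 1)
Discarding the end carry: 0100010000111011
Decimal check:
  0110111000110001 = 16384 + 8192 + 2048 + 1024 + 512 + 32 + 16 + 1 = 28209
  0010100111110110 = 8192 + 2048 + 256 + 128 + 64 + 32 + 16 + 4 + 2 = 10742
  28209 - 10742 = 17467, and 0100010000111011 = 16384 + 1024 + 32 + 16 + 8 + 2 + 1 = 17467 ✓



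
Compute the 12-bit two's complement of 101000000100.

Original (sign bit 1, negative): 101000000100
Step 1 - Invert all bits: 010111111011
Step 2 - Add 1: 010111111100
Verification: 101000000100 + 010111111100 = 1000000000000; discarding the end carry (carry out of the top bit) leaves the 12-bit value 000000000000, as required for x + (-x)



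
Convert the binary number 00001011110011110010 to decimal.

Sum of powers of 2 for each 1-bit:
2^1 + 2^4 + 2^5 + 2^6 + 2^7 + 2^10 + 2^11 + 2^12 + 2^13 + 2^15
= 2 + 16 + 32 + 64 + 128 + 1024 + 2048 + 4096 + 8192 + 32768
= 48370



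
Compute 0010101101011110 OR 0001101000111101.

OR: 1 when either bit is 1
  0010101101011110
| 0001101000111101
------------------
  0011101101111111
Decimal: 11102 | 6717 = 15231



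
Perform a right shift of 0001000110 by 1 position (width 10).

Original: 0001000110 (decimal 70)
Shift right by 1 position
Drop the 1 low bit; fill with zero on the left
Result: 0000100011 (decimal 35)
Equivalent: 70 >> 1 = 70 ÷ 2^1 = 35



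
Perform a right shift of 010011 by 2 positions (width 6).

Original: 010011 (decimal 19)
Shift right by 2 positions
Drop the 2 low bits; fill with zeros on the left
Result: 000100 (decimal 4)
Equivalent: 19 >> 2 = 19 ÷ 2^2 = 4



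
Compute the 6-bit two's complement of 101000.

Original (sign bit 1, negative): 101000
Step 1 - Invert all bits: 010111
Step 2 - Add 1: 011000
Verification: 101000 + 011000 = 1000000; discarding the end carry (carry out of the top bit) leaves the 6-bit value 000000, as required for x + (-x)



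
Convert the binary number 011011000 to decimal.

Sum of powers of 2 for each 1-bit:
2^3 + 2^4 + 2^6 + 2^7
= 8 + 16 + 64 + 128
= 216



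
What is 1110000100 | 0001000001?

OR: 1 when either bit is 1
  1110000100
| 0001000001
------------
  1111000101
Decimal: 900 | 65 = 965



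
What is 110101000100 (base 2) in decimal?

Sum of powers of 2 for each 1-bit:
2^2 + 2^6 + 2^8 + 2^10 + 2^11
= 4 + 64 + 256 + 1024 + 2048
= 3396



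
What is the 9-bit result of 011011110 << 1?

Original: 011011110 (decimal 222)
Shift left by 1 position
Append 1 zero on the right
Result: 110111100 (decimal 444)
Equivalent: 222 << 1 = 222 × 2^1 = 444



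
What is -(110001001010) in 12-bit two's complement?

Original (sign bit 1, negative): 110001001010
Step 1 - Invert all bits: 001110110101
Step 2 - Add 1: 001110110110
Verification: 110001001010 + 001110110110 = 1000000000000; discarding the end carry (carry out of the top bit) leaves the 12-bit value 000000000000, as required for x + (-x)



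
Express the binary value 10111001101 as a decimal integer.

Sum of powers of 2 for each 1-bit:
2^0 + 2^2 + 2^3 + 2^6 + 2^7 + 2^8 + 2^10
= 1 + 4 + 8 + 64 + 128 + 256 + 1024
= 1485



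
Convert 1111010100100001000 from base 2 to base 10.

Sum of powers of 2 for each 1-bit:
2^3 + 2^8 + 2^11 + 2^13 + 2^15 + 2^16 + 2^17 + 2^18
= 8 + 256 + 2048 + 8192 + 32768 + 65536 + 131072 + 262144
= 502024



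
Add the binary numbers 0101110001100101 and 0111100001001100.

Add column by column from the right: bit + bit + carry-in; write the sum mod 2, carry 1 when the sum is 2 or 3.
carry:  1111000010011000
        0101110001100101
+       0111100001001100
------------------------
       01101010010110001
(the carry out of the leftmost column, 0, becomes the leading bit)
Decimal check:
  0101110001100101 = 16384 + 4096 + 2048 + 1024 + 64 + 32 + 4 + 1 = 23653
  0111100001001100 = 16384 + 8192 + 4096 + 2048 + 64 + 8 + 4 = 30796
  23653 + 30796 = 54449, and 01101010010110001 = 32768 + 16384 + 4096 + 1024 + 128 + 32 + 16 + 1 = 54449 ✓



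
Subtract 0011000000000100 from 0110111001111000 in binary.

Method 1 - Direct subtraction (column by column from the right: bit − bit − borrow-in; if negative, add 2 and borrow 1 from the next column):
borrow: 0110000000001000
        0110111001111000
-       0011000000000100
------------------------
        0011111001110100

Method 2 - Add two's complement:
Two's complement of 0011000000000100: invert → 1100111111111011, add 1 → 1100111111111100
  0110111001111000
+ 1100111111111100
------------------
 10011111001110100  (end carry out of the top bit = 1)
Discarding the end carry: 0011111001110100
Decimal check:
  0110111001111000 = 16384 + 8192 + 2048 + 1024 + 512 + 64 + 32 + 16 + 8 = 28280
  0011000000000100 = 8192 + 4096 + 4 = 12292
  28280 - 12292 = 15988, and 0011111001110100 = 8192 + 4096 + 2048 + 1024 + 512 + 64 + 32 + 16 + 4 = 15988 ✓



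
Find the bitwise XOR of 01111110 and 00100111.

XOR: 1 when bits differ
  01111110
^ 00100111
----------
  01011001
Decimal: 126 ^ 39 = 89



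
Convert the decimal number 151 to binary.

Using repeated division by 2:
151 ÷ 2 = 75 remainder 1
75 ÷ 2 = 37 remainder 1
37 ÷ 2 = 18 remainder 1
18 ÷ 2 = 9 remainder 0
9 ÷ 2 = 4 remainder 1
4 ÷ 2 = 2 remainder 0
2 ÷ 2 = 1 remainder 0
1 ÷ 2 = 0 remainder 1
Reading remainders bottom to top: 10010111



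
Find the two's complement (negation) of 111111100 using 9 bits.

Original (sign bit 1, negative): 111111100
Step 1 - Invert all bits: 000000011
Step 2 - Add 1: 000000100
Verification: 111111100 + 000000100 = 1000000000; discarding the end carry (carry out of the top bit) leaves the 9-bit value 000000000, as required for x + (-x)



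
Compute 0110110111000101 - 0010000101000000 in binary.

Method 1 - Direct subtraction (column by column from the right: bit − bit − borrow-in; if negative, add 2 and borrow 1 from the next column):
borrow: 0000000000000000
        0110110111000101
-       0010000101000000
------------------------
        0100110010000101

Method 2 - Add two's complement:
Two's complement of 0010000101000000: invert → 1101111010111111, add 1 → 1101111011000000
  0110110111000101
+ 1101111011000000
------------------
 10100110010000101  (end carry out of the top bit = 1)
Discarding the end carry: 0100110010000101
Decimal check:
  0110110111000101 = 16384 + 8192 + 2048 + 1024 + 256 + 128 + 64 + 4 + 1 = 28101
  0010000101000000 = 8192 + 256 + 64 = 8512
  28101 - 8512 = 19589, and 0100110010000101 = 16384 + 2048 + 1024 + 128 + 4 + 1 = 19589 ✓



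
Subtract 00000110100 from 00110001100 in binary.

Method 1 - Direct subtraction (column by column from the right: bit − bit − borrow-in; if negative, add 2 and borrow 1 from the next column):
borrow: 00011100000
        00110001100
-       00000110100
-------------------
        00101011000

Method 2 - Add two's complement:
Two's complement of 00000110100: invert → 11111001011, add 1 → 11111001100
  00110001100
+ 11111001100
-------------
 100101011000  (end carry out of the top bit = 1)
Discarding the end carry: 00101011000
Decimal check:
  00110001100 = 256 + 128 + 8 + 4 = 396
  00000110100 = 32 + 16 + 4 = 52
  396 - 52 = 344, and 00101011000 = 256 + 64 + 16 + 8 = 344 ✓



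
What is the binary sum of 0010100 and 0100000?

Add column by column from the right: bit + bit + carry-in; write the sum mod 2, carry 1 when the sum is 2 or 3.
carry:  0000000
        0010100
+       0100000
---------------
       00110100
(the carry out of the leftmost column, 0, becomes the leading bit)
Decimal check:
  0010100 = 16 + 4 = 20
  0100000 = 32
  20 + 32 = 52, and 00110100 = 32 + 16 + 4 = 52 ✓



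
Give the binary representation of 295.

Using repeated division by 2:
295 ÷ 2 = 147 remainder 1
147 ÷ 2 = 73 remainder 1
73 ÷ 2 = 36 remainder 1
36 ÷ 2 = 18 remainder 0
18 ÷ 2 = 9 remainder 0
9 ÷ 2 = 4 remainder 1
4 ÷ 2 = 2 remainder 0
2 ÷ 2 = 1 remainder 0
1 ÷ 2 = 0 remainder 1
Reading remainders bottom to top: 100100111



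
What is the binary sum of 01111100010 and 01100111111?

Add column by column from the right: bit + bit + carry-in; write the sum mod 2, carry 1 when the sum is 2 or 3.
carry:  11111111100
        01111100010
+       01100111111
-------------------
       011100100001
(the carry out of the leftmost column, 0, becomes the leading bit)
Decimal check:
  01111100010 = 512 + 256 + 128 + 64 + 32 + 2 = 994
  01100111111 = 512 + 256 + 32 + 16 + 8 + 4 + 2 + 1 = 831
  994 + 831 = 1825, and 011100100001 = 1024 + 512 + 256 + 32 + 1 = 1825 ✓



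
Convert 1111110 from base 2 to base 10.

Sum of powers of 2 for each 1-bit:
2^1 + 2^2 + 2^3 + 2^4 + 2^5 + 2^6
= 2 + 4 + 8 + 16 + 32 + 64
= 126



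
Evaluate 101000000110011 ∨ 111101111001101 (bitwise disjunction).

OR: 1 when either bit is 1
  101000000110011
| 111101111001101
-----------------
  111101111111111
Decimal: 20531 | 31693 = 31743



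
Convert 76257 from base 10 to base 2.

Using repeated division by 2:
76257 ÷ 2 = 38128 remainder 1
38128 ÷ 2 = 19064 remainder 0
19064 ÷ 2 = 9532 remainder 0
9532 ÷ 2 = 4766 remainder 0
4766 ÷ 2 = 2383 remainder 0
2383 ÷ 2 = 1191 remainder 1
1191 ÷ 2 = 595 remainder 1
595 ÷ 2 = 297 remainder 1
297 ÷ 2 = 148 remainder 1
148 ÷ 2 = 74 remainder 0
74 ÷ 2 = 37 remainder 0
37 ÷ 2 = 18 remainder 1
18 ÷ 2 = 9 remainder 0
9 ÷ 2 = 4 remainder 1
4 ÷ 2 = 2 remainder 0
2 ÷ 2 = 1 remainder 0
1 ÷ 2 = 0 remainder 1
Reading remainders bottom to top: 10010100111100001



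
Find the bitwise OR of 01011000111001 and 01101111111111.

OR: 1 when either bit is 1
  01011000111001
| 01101111111111
----------------
  01111111111111
Decimal: 5689 | 7167 = 8191



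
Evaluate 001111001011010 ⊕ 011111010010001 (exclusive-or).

XOR: 1 when bits differ
  001111001011010
^ 011111010010001
-----------------
  010000011001011
Decimal: 7770 ^ 16017 = 8395



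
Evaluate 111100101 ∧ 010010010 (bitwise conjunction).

AND: 1 only when both bits are 1
  111100101
& 010010010
-----------
  010000000
Decimal: 485 & 146 = 128



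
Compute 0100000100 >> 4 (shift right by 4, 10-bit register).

Original: 0100000100 (decimal 260)
Shift right by 4 positions
Drop the 4 low bits; fill with zeros on the left
Result: 0000010000 (decimal 16)
Equivalent: 260 >> 4 = 260 ÷ 2^4 = 16



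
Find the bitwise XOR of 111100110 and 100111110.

XOR: 1 when bits differ
  111100110
^ 100111110
-----------
  011011000
Decimal: 486 ^ 318 = 216



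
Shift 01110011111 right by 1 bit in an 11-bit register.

Original: 01110011111 (decimal 927)
Shift right by 1 position
Drop the 1 low bit; fill with zero on the left
Result: 00111001111 (decimal 463)
Equivalent: 927 >> 1 = 927 ÷ 2^1 = 463



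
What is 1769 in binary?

Using repeated division by 2:
1769 ÷ 2 = 884 remainder 1
884 ÷ 2 = 442 remainder 0
442 ÷ 2 = 221 remainder 0
221 ÷ 2 = 110 remainder 1
110 ÷ 2 = 55 remainder 0
55 ÷ 2 = 27 remainder 1
27 ÷ 2 = 13 remainder 1
13 ÷ 2 = 6 remainder 1
6 ÷ 2 = 3 remainder 0
3 ÷ 2 = 1 remainder 1
1 ÷ 2 = 0 remainder 1
Reading remainders bottom to top: 11011101001



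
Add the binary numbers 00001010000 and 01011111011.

Add column by column from the right: bit + bit + carry-in; write the sum mod 2, carry 1 when the sum is 2 or 3.
carry:  00111100000
        00001010000
+       01011111011
-------------------
       001101001011
(the carry out of the leftmost column, 0, becomes the leading bit)
Decimal check:
  00001010000 = 64 + 16 = 80
  01011111011 = 512 + 128 + 64 + 32 + 16 + 8 + 2 + 1 = 763
  80 + 763 = 843, and 001101001011 = 512 + 256 + 64 + 8 + 2 + 1 = 843 ✓



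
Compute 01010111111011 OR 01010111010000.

OR: 1 when either bit is 1
  01010111111011
| 01010111010000
----------------
  01010111111011
Decimal: 5627 | 5584 = 5627



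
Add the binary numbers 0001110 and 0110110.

Add column by column from the right: bit + bit + carry-in; write the sum mod 2, carry 1 when the sum is 2 or 3.
carry:  1111100
        0001110
+       0110110
---------------
       01000100
(the carry out of the leftmost column, 0, becomes the leading bit)
Decimal check:
  0001110 = 8 + 4 + 2 = 14
  0110110 = 32 + 16 + 4 + 2 = 54
  14 + 54 = 68, and 01000100 = 64 + 4 = 68 ✓



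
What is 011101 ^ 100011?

XOR: 1 when bits differ
  011101
^ 100011
--------
  111110
Decimal: 29 ^ 35 = 62



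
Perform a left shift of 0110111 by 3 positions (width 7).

Original: 0110111 (decimal 55)
Shift left by 3 positions
Append 3 zeros on the right and drop the 3 high bits that overflow the 7-bit width
Result: 0111000 (decimal 56)
Equivalent: 55 << 3 = 55 × 2^3 = 440, truncated to 7 bits = 56



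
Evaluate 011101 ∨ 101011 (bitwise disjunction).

OR: 1 when either bit is 1
  011101
| 101011
--------
  111111
Decimal: 29 | 43 = 63



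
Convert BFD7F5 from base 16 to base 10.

Expand by place value (powers of 16):
Digit values: B = 11, F = 15, D = 13
BFD7F5 = 11 × 16^5 + 15 × 16^4 + 13 × 16^3 + 7 × 16^2 + 15 × 16^1 + 5 × 16^0
= 11 × 1048576 + 15 × 65536 + 13 × 4096 + 7 × 256 + 15 × 16 + 5 × 1
= 11534336 + 983040 + 53248 + 1792 + 240 + 5
= 12572661



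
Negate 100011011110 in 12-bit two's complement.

Original (sign bit 1, negative): 100011011110
Step 1 - Invert all bits: 011100100001
Step 2 - Add 1: 011100100010
Verification: 100011011110 + 011100100010 = 1000000000000; discarding the end carry (carry out of the top bit) leaves the 12-bit value 000000000000, as required for x + (-x)



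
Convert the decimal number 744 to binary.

Using repeated division by 2:
744 ÷ 2 = 372 remainder 0
372 ÷ 2 = 186 remainder 0
186 ÷ 2 = 93 remainder 0
93 ÷ 2 = 46 remainder 1
46 ÷ 2 = 23 remainder 0
23 ÷ 2 = 11 remainder 1
11 ÷ 2 = 5 remainder 1
5 ÷ 2 = 2 remainder 1
2 ÷ 2 = 1 remainder 0
1 ÷ 2 = 0 remainder 1
Reading remainders bottom to top: 1011101000



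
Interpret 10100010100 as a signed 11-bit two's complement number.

Binary: 10100010100
Sign bit: 1 (negative)
Invert: 01011101011
Add 1:  01011101100
Magnitude: 01011101100 = 512 + 128 + 64 + 32 + 8 + 4 = 748
Value: -748



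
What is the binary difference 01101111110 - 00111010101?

Method 1 - Direct subtraction (column by column from the right: bit − bit − borrow-in; if negative, add 2 and borrow 1 from the next column):
borrow: 01100000010
        01101111110
-       00111010101
-------------------
        00110101001

Method 2 - Add two's complement:
Two's complement of 00111010101: invert → 11000101010, add 1 → 11000101011
  01101111110
+ 11000101011
-------------
 100110101001  (end carry out of the top bit = 1)
Discarding the end carry: 00110101001
Decimal check:
  01101111110 = 512 + 256 + 64 + 32 + 16 + 8 + 4 + 2 = 894
  00111010101 = 256 + 128 + 64 + 16 + 4 + 1 = 469
  894 - 469 = 425, and 00110101001 = 256 + 128 + 32 + 8 + 1 = 425 ✓



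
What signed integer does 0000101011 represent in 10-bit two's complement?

Binary: 0000101011
Sign bit: 0 (non-negative)
Read directly as an unsigned value:
0000101011 = 32 + 8 + 2 + 1 = 43
Value: 43



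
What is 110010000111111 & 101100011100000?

AND: 1 only when both bits are 1
  110010000111111
& 101100011100000
-----------------
  100000000100000
Decimal: 25663 & 22752 = 16416



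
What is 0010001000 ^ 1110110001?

XOR: 1 when bits differ
  0010001000
^ 1110110001
------------
  1100111001
Decimal: 136 ^ 945 = 825



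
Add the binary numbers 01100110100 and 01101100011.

Add column by column from the right: bit + bit + carry-in; write the sum mod 2, carry 1 when the sum is 2 or 3.
carry:  11011000000
        01100110100
+       01101100011
-------------------
       011010010111
(the carry out of the leftmost column, 0, becomes the leading bit)
Decimal check:
  01100110100 = 512 + 256 + 32 + 16 + 4 = 820
  01101100011 = 512 + 256 + 64 + 32 + 2 + 1 = 867
  820 + 867 = 1687, and 011010010111 = 1024 + 512 + 128 + 16 + 4 + 2 + 1 = 1687 ✓



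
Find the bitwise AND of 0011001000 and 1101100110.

AND: 1 only when both bits are 1
  0011001000
& 1101100110
------------
  0001000000
Decimal: 200 & 870 = 64



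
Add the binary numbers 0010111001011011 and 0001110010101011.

Add column by column from the right: bit + bit + carry-in; write the sum mod 2, carry 1 when the sum is 2 or 3.
carry:  0111100111110110
        0010111001011011
+       0001110010101011
------------------------
       00100101100000110
(the carry out of the leftmost column, 0, becomes the leading bit)
Decimal check:
  0010111001011011 = 8192 + 2048 + 1024 + 512 + 64 + 16 + 8 + 2 + 1 = 11867
  0001110010101011 = 4096 + 2048 + 1024 + 128 + 32 + 8 + 2 + 1 = 7339
  11867 + 7339 = 19206, and 00100101100000110 = 16384 + 2048 + 512 + 256 + 4 + 2 = 19206 ✓



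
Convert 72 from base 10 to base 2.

Using repeated division by 2:
72 ÷ 2 = 36 remainder 0
36 ÷ 2 = 18 remainder 0
18 ÷ 2 = 9 remainder 0
9 ÷ 2 = 4 remainder 1
4 ÷ 2 = 2 remainder 0
2 ÷ 2 = 1 remainder 0
1 ÷ 2 = 0 remainder 1
Reading remainders bottom to top: 1001000



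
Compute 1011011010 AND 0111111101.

AND: 1 only when both bits are 1
  1011011010
& 0111111101
------------
  0011011000
Decimal: 730 & 509 = 216



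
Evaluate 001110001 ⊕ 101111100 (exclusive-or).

XOR: 1 when bits differ
  001110001
^ 101111100
-----------
  100001101
Decimal: 113 ^ 380 = 269



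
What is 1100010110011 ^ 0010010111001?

XOR: 1 when bits differ
  1100010110011
^ 0010010111001
---------------
  1110000001010
Decimal: 6323 ^ 1209 = 7178



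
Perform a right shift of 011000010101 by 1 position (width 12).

Original: 011000010101 (decimal 1557)
Shift right by 1 position
Drop the 1 low bit; fill with zero on the left
Result: 001100001010 (decimal 778)
Equivalent: 1557 >> 1 = 1557 ÷ 2^1 = 778



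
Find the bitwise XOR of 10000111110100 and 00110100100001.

XOR: 1 when bits differ
  10000111110100
^ 00110100100001
----------------
  10110011010101
Decimal: 8692 ^ 3361 = 11477



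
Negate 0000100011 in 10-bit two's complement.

Original: 0000100011
Step 1 - Invert all bits: 1111011100
Step 2 - Add 1: 1111011101
Verification: 0000100011 + 1111011101 = 10000000000; discarding the end carry (carry out of the top bit) leaves the 10-bit value 0000000000, as required for x + (-x)



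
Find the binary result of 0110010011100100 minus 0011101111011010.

Method 1 - Direct subtraction (column by column from the right: bit − bit − borrow-in; if negative, add 2 and borrow 1 from the next column):
borrow: 0111011000110100
        0110010011100100
-       0011101111011010
------------------------
        0010100100001010

Method 2 - Add two's complement:
Two's complement of 0011101111011010: invert → 1100010000100101, add 1 → 1100010000100110
  0110010011100100
+ 1100010000100110
------------------
 10010100100001010  (end carry out of the top bit = 1)
Discarding the end carry: 0010100100001010
Decimal check:
  0110010011100100 = 16384 + 8192 + 1024 + 128 + 64 + 32 + 4 = 25828
  0011101111011010 = 8192 + 4096 + 2048 + 512 + 256 + 128 + 64 + 16 + 8 + 2 = 15322
  25828 - 15322 = 10506, and 0010100100001010 = 8192 + 2048 + 256 + 8 + 2 = 10506 ✓



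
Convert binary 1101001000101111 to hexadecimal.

Group into 4-bit nibbles from right:
  1101 = D
  0010 = 2
  0010 = 2
  1111 = F
Result: D22F



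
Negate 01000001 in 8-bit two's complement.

Original: 01000001
Step 1 - Invert all bits: 10111110
Step 2 - Add 1: 10111111
Verification: 01000001 + 10111111 = 100000000; discarding the end carry (carry out of the top bit) leaves the 8-bit value 00000000, as required for x + (-x)



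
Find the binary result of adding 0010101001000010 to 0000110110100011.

Add column by column from the right: bit + bit + carry-in; write the sum mod 2, carry 1 when the sum is 2 or 3.
carry:  0001000000000100
        0010101001000010
+       0000110110100011
------------------------
       00011011111100101
(the carry out of the leftmost column, 0, becomes the leading bit)
Decimal check:
  0010101001000010 = 8192 + 2048 + 512 + 64 + 2 = 10818
  0000110110100011 = 2048 + 1024 + 256 + 128 + 32 + 2 + 1 = 3491
  10818 + 3491 = 14309, and 00011011111100101 = 8192 + 4096 + 1024 + 512 + 256 + 128 + 64 + 32 + 4 + 1 = 14309 ✓



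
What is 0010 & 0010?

AND: 1 only when both bits are 1
  0010
& 0010
------
  0010
Decimal: 2 & 2 = 2



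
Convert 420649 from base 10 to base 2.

Using repeated division by 2:
420649 ÷ 2 = 210324 remainder 1
210324 ÷ 2 = 105162 remainder 0
105162 ÷ 2 = 52581 remainder 0
52581 ÷ 2 = 26290 remainder 1
26290 ÷ 2 = 13145 remainder 0
13145 ÷ 2 = 6572 remainder 1
6572 ÷ 2 = 3286 remainder 0
3286 ÷ 2 = 1643 remainder 0
1643 ÷ 2 = 821 remainder 1
821 ÷ 2 = 410 remainder 1
410 ÷ 2 = 205 remainder 0
205 ÷ 2 = 102 remainder 1
102 ÷ 2 = 51 remainder 0
51 ÷ 2 = 25 remainder 1
25 ÷ 2 = 12 remainder 1
12 ÷ 2 = 6 remainder 0
6 ÷ 2 = 3 remainder 0
3 ÷ 2 = 1 remainder 1
1 ÷ 2 = 0 remainder 1
Reading remainders bottom to top: 1100110101100101001



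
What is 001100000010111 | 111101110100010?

OR: 1 when either bit is 1
  001100000010111
| 111101110100010
-----------------
  111101110110111
Decimal: 6167 | 31650 = 31671



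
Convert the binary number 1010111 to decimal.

Sum of powers of 2 for each 1-bit:
2^0 + 2^1 + 2^2 + 2^4 + 2^6
= 1 + 2 + 4 + 16 + 64
= 87



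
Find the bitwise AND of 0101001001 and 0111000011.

AND: 1 only when both bits are 1
  0101001001
& 0111000011
------------
  0101000001
Decimal: 329 & 451 = 321



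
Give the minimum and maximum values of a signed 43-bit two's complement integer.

For 43-bit two's complement:
Minimum: -2^42 = -4398046511104
Maximum: 2^42 - 1 = 4398046511103



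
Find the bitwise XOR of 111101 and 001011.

XOR: 1 when bits differ
  111101
^ 001011
--------
  110110
Decimal: 61 ^ 11 = 54



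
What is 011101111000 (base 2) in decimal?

Sum of powers of 2 for each 1-bit:
2^3 + 2^4 + 2^5 + 2^6 + 2^8 + 2^9 + 2^10
= 8 + 16 + 32 + 64 + 256 + 512 + 1024
= 1912



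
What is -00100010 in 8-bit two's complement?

Original: 00100010
Step 1 - Invert all bits: 11011101
Step 2 - Add 1: 11011110
Verification: 00100010 + 11011110 = 100000000; discarding the end carry (carry out of the top bit) leaves the 8-bit value 00000000, as required for x + (-x)



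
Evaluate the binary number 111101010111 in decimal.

Sum of powers of 2 for each 1-bit:
2^0 + 2^1 + 2^2 + 2^4 + 2^6 + 2^8 + 2^9 + 2^10 + 2^11
= 1 + 2 + 4 + 16 + 64 + 256 + 512 + 1024 + 2048
= 3927



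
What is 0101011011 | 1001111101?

OR: 1 when either bit is 1
  0101011011
| 1001111101
------------
  1101111111
Decimal: 347 | 637 = 895



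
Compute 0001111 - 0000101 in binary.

Method 1 - Direct subtraction (column by column from the right: bit − bit − borrow-in; if negative, add 2 and borrow 1 from the next column):
borrow: 0000000
        0001111
-       0000101
---------------
        0001010

Method 2 - Add two's complement:
Two's complement of 0000101: invert → 1111010, add 1 → 1111011
  0001111
+ 1111011
---------
 10001010  (end carry out of the top bit = 1)
Discarding the end carry: 0001010
Decimal check:
  0001111 = 8 + 4 + 2 + 1 = 15
  0000101 = 4 + 1 = 5
  15 - 5 = 10, and 0001010 = 8 + 2 = 10 ✓



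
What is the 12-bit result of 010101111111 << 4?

Original: 010101111111 (decimal 1407)
Shift left by 4 positions
Append 4 zeros on the right and drop the 4 high bits that overflow the 12-bit width
Result: 011111110000 (decimal 2032)
Equivalent: 1407 << 4 = 1407 × 2^4 = 22512, truncated to 12 bits = 2032



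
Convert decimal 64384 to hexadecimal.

Using repeated division by 16 (digits 10–15 are A–F):
64384 ÷ 16 = 4024 remainder 0
4024 ÷ 16 = 251 remainder 8
251 ÷ 16 = 15 remainder 11 (B)
15 ÷ 16 = 0 remainder 15 (F)
Reading remainders bottom to top: FB80



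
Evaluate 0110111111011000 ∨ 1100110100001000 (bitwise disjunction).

OR: 1 when either bit is 1
  0110111111011000
| 1100110100001000
------------------
  1110111111011000
Decimal: 28632 | 52488 = 61400



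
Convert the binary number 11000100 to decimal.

Sum of powers of 2 for each 1-bit:
2^2 + 2^6 + 2^7
= 4 + 64 + 128
= 196



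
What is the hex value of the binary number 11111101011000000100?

Group into 4-bit nibbles from right:
  1111 = F
  1101 = D
  0110 = 6
  0000 = 0
  0100 = 4
Result: FD604



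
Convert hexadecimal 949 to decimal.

Expand by place value (powers of 16):
949 = 9 × 16^2 + 4 × 16^1 + 9 × 16^0
= 9 × 256 + 4 × 16 + 9 × 1
= 2304 + 64 + 9
= 2377



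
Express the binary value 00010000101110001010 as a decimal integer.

Sum of powers of 2 for each 1-bit:
2^1 + 2^3 + 2^7 + 2^8 + 2^9 + 2^11 + 2^16
= 2 + 8 + 128 + 256 + 512 + 2048 + 65536
= 68490



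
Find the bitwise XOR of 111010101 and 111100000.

XOR: 1 when bits differ
  111010101
^ 111100000
-----------
  000110101
Decimal: 469 ^ 480 = 53



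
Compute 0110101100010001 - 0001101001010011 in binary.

Method 1 - Direct subtraction (column by column from the right: bit − bit − borrow-in; if negative, add 2 and borrow 1 from the next column):
borrow: 0010000111111100
        0110101100010001
-       0001101001010011
------------------------
        0101000010111110

Method 2 - Add two's complement:
Two's complement of 0001101001010011: invert → 1110010110101100, add 1 → 1110010110101101
  0110101100010001
+ 1110010110101101
------------------
 10101000010111110  (end carry out of the top bit = 1)
Discarding the end carry: 0101000010111110
Decimal check:
  0110101100010001 = 16384 + 8192 + 2048 + 512 + 256 + 16 + 1 = 27409
  0001101001010011 = 4096 + 2048 + 512 + 64 + 16 + 2 + 1 = 6739
  27409 - 6739 = 20670, and 0101000010111110 = 16384 + 4096 + 128 + 32 + 16 + 8 + 4 + 2 = 20670 ✓



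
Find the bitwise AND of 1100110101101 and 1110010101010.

AND: 1 only when both bits are 1
  1100110101101
& 1110010101010
---------------
  1100010101000
Decimal: 6573 & 7338 = 6312



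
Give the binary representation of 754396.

Using repeated division by 2:
754396 ÷ 2 = 377198 remainder 0
377198 ÷ 2 = 188599 remainder 0
188599 ÷ 2 = 94299 remainder 1
94299 ÷ 2 = 47149 remainder 1
47149 ÷ 2 = 23574 remainder 1
23574 ÷ 2 = 11787 remainder 0
11787 ÷ 2 = 5893 remainder 1
5893 ÷ 2 = 2946 remainder 1
2946 ÷ 2 = 1473 remainder 0
1473 ÷ 2 = 736 remainder 1
736 ÷ 2 = 368 remainder 0
368 ÷ 2 = 184 remainder 0
184 ÷ 2 = 92 remainder 0
92 ÷ 2 = 46 remainder 0
46 ÷ 2 = 23 remainder 0
23 ÷ 2 = 11 remainder 1
11 ÷ 2 = 5 remainder 1
5 ÷ 2 = 2 remainder 1
2 ÷ 2 = 1 remainder 0
1 ÷ 2 = 0 remainder 1
Reading remainders bottom to top: 10111000001011011100



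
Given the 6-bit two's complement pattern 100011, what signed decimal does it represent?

Binary: 100011
Sign bit: 1 (negative)
Invert: 011100
Add 1:  011101
Magnitude: 011101 = 16 + 8 + 4 + 1 = 29
Value: -29



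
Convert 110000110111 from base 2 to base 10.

Sum of powers of 2 for each 1-bit:
2^0 + 2^1 + 2^2 + 2^4 + 2^5 + 2^10 + 2^11
= 1 + 2 + 4 + 16 + 32 + 1024 + 2048
= 3127



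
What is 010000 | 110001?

OR: 1 when either bit is 1
  010000
| 110001
--------
  110001
Decimal: 16 | 49 = 49



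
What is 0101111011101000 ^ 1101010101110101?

XOR: 1 when bits differ
  0101111011101000
^ 1101010101110101
------------------
  1000101110011101
Decimal: 24296 ^ 54645 = 35741



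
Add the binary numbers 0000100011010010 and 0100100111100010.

Add column by column from the right: bit + bit + carry-in; write the sum mod 2, carry 1 when the sum is 2 or 3.
carry:  0001001110000100
        0000100011010010
+       0100100111100010
------------------------
       00101001010110100
(the carry out of the leftmost column, 0, becomes the leading bit)
Decimal check:
  0000100011010010 = 2048 + 128 + 64 + 16 + 2 = 2258
  0100100111100010 = 16384 + 2048 + 256 + 128 + 64 + 32 + 2 = 18914
  2258 + 18914 = 21172, and 00101001010110100 = 16384 + 4096 + 512 + 128 + 32 + 16 + 4 = 21172 ✓



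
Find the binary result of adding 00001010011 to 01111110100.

Add column by column from the right: bit + bit + carry-in; write the sum mod 2, carry 1 when the sum is 2 or 3.
carry:  11111100000
        00001010011
+       01111110100
-------------------
       010001000111
(the carry out of the leftmost column, 0, becomes the leading bit)
Decimal check:
  00001010011 = 64 + 16 + 2 + 1 = 83
  01111110100 = 512 + 256 + 128 + 64 + 32 + 16 + 4 = 1012
  83 + 1012 = 1095, and 010001000111 = 1024 + 64 + 4 + 2 + 1 = 1095 ✓



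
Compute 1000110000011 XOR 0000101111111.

XOR: 1 when bits differ
  1000110000011
^ 0000101111111
---------------
  1000011111100
Decimal: 4483 ^ 383 = 4348



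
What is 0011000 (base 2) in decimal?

Sum of powers of 2 for each 1-bit:
2^3 + 2^4
= 8 + 16
= 24



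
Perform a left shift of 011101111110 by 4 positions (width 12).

Original: 011101111110 (decimal 1918)
Shift left by 4 positions
Append 4 zeros on the right and drop the 4 high bits that overflow the 12-bit width
Result: 011111100000 (decimal 2016)
Equivalent: 1918 << 4 = 1918 × 2^4 = 30688, truncated to 12 bits = 2016



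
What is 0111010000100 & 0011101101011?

AND: 1 only when both bits are 1
  0111010000100
& 0011101101011
---------------
  0011000000000
Decimal: 3716 & 1899 = 1536



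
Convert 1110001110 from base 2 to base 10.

Sum of powers of 2 for each 1-bit:
2^1 + 2^2 + 2^3 + 2^7 + 2^8 + 2^9
= 2 + 4 + 8 + 128 + 256 + 512
= 910



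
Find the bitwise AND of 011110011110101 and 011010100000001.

AND: 1 only when both bits are 1
  011110011110101
& 011010100000001
-----------------
  011010000000001
Decimal: 15605 & 13569 = 13313



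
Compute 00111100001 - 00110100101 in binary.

Method 1 - Direct subtraction (column by column from the right: bit − bit − borrow-in; if negative, add 2 and borrow 1 from the next column):
borrow: 00001111000
        00111100001
-       00110100101
-------------------
        00000111100

Method 2 - Add two's complement:
Two's complement of 00110100101: invert → 11001011010, add 1 → 11001011011
  00111100001
+ 11001011011
-------------
 100000111100  (end carry out of the top bit = 1)
Discarding the end carry: 00000111100
Decimal check:
  00111100001 = 256 + 128 + 64 + 32 + 1 = 481
  00110100101 = 256 + 128 + 32 + 4 + 1 = 421
  481 - 421 = 60, and 00000111100 = 32 + 16 + 8 + 4 = 60 ✓



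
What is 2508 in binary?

Using repeated division by 2:
2508 ÷ 2 = 1254 remainder 0
1254 ÷ 2 = 627 remainder 0
627 ÷ 2 = 313 remainder 1
313 ÷ 2 = 156 remainder 1
156 ÷ 2 = 78 remainder 0
78 ÷ 2 = 39 remainder 0
39 ÷ 2 = 19 remainder 1
19 ÷ 2 = 9 remainder 1
9 ÷ 2 = 4 remainder 1
4 ÷ 2 = 2 remainder 0
2 ÷ 2 = 1 remainder 0
1 ÷ 2 = 0 remainder 1
Reading remainders bottom to top: 100111001100



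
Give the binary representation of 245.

Using repeated division by 2:
245 ÷ 2 = 122 remainder 1
122 ÷ 2 = 61 remainder 0
61 ÷ 2 = 30 remainder 1
30 ÷ 2 = 15 remainder 0
15 ÷ 2 = 7 remainder 1
7 ÷ 2 = 3 remainder 1
3 ÷ 2 = 1 remainder 1
1 ÷ 2 = 0 remainder 1
Reading remainders bottom to top: 11110101



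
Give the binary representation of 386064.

Using repeated division by 2:
386064 ÷ 2 = 193032 remainder 0
193032 ÷ 2 = 96516 remainder 0
96516 ÷ 2 = 48258 remainder 0
48258 ÷ 2 = 24129 remainder 0
24129 ÷ 2 = 12064 remainder 1
12064 ÷ 2 = 6032 remainder 0
6032 ÷ 2 = 3016 remainder 0
3016 ÷ 2 = 1508 remainder 0
1508 ÷ 2 = 754 remainder 0
754 ÷ 2 = 377 remainder 0
377 ÷ 2 = 188 remainder 1
188 ÷ 2 = 94 remainder 0
94 ÷ 2 = 47 remainder 0
47 ÷ 2 = 23 remainder 1
23 ÷ 2 = 11 remainder 1
11 ÷ 2 = 5 remainder 1
5 ÷ 2 = 2 remainder 1
2 ÷ 2 = 1 remainder 0
1 ÷ 2 = 0 remainder 1
Reading remainders bottom to top: 1011110010000010000



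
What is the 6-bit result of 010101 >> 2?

Original: 010101 (decimal 21)
Shift right by 2 positions
Drop the 2 low bits; fill with zeros on the left
Result: 000101 (decimal 5)
Equivalent: 21 >> 2 = 21 ÷ 2^2 = 5



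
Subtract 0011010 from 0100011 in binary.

Method 1 - Direct subtraction (column by column from the right: bit − bit − borrow-in; if negative, add 2 and borrow 1 from the next column):
borrow: 0110000
        0100011
-       0011010
---------------
        0001001

Method 2 - Add two's complement:
Two's complement of 0011010: invert → 1100101, add 1 → 1100110
  0100011
+ 1100110
---------
 10001001  (end carry out of the top bit = 1)
Discarding the end carry: 0001001
Decimal check:
  0100011 = 32 + 2 + 1 = 35
  0011010 = 16 + 8 + 2 = 26
  35 - 26 = 9, and 0001001 = 8 + 1 = 9 ✓



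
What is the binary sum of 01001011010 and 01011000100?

Add column by column from the right: bit + bit + carry-in; write the sum mod 2, carry 1 when the sum is 2 or 3.
carry:  10110000000
        01001011010
+       01011000100
-------------------
       010100011110
(the carry out of the leftmost column, 0, becomes the leading bit)
Decimal check:
  01001011010 = 512 + 64 + 16 + 8 + 2 = 602
  01011000100 = 512 + 128 + 64 + 4 = 708
  602 + 708 = 1310, and 010100011110 = 1024 + 256 + 16 + 8 + 4 + 2 = 1310 ✓

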